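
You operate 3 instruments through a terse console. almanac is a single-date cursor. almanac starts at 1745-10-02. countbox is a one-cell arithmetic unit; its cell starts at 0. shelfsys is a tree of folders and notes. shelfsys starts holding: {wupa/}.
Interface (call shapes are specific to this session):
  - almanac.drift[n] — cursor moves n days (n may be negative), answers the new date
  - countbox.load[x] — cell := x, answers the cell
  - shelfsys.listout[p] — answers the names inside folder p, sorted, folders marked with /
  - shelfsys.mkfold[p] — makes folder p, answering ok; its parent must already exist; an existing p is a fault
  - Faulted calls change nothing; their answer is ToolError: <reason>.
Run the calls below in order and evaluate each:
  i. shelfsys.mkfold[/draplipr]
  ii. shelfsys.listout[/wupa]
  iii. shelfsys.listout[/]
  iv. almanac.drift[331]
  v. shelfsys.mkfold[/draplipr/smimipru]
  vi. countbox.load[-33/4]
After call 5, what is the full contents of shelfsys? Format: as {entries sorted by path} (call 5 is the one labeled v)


Answer: {draplipr/, draplipr/smimipru/, wupa/}

Derivation:
Act: shelfsys.mkfold[p→/draplipr]
Obs: ok
Act: shelfsys.listout[p→/wupa]
Obs: []
Act: shelfsys.listout[p→/]
Obs: [draplipr/, wupa/]
Act: almanac.drift[n→331]
Obs: 1746-08-29
Act: shelfsys.mkfold[p→/draplipr/smimipru]
Obs: ok
Act: countbox.load[x→-33/4]
Obs: -33/4


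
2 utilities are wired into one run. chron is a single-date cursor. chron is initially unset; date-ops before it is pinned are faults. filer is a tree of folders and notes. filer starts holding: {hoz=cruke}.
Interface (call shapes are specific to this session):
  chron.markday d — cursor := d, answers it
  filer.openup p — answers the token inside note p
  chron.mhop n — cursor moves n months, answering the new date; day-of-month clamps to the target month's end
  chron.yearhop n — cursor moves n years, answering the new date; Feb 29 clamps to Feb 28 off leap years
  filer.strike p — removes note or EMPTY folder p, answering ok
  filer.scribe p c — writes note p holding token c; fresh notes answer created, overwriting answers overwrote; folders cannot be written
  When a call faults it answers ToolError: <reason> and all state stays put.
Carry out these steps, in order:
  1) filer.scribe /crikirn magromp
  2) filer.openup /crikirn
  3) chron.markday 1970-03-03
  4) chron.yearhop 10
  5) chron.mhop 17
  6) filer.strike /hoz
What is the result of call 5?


Answer: 1981-08-03

Derivation:
·→ scribe(/crikirn, magromp)
·← created
·→ openup(/crikirn)
·← magromp
·→ markday(1970-03-03)
·← 1970-03-03
·→ yearhop(10)
·← 1980-03-03
·→ mhop(17)
·← 1981-08-03
·→ strike(/hoz)
·← ok


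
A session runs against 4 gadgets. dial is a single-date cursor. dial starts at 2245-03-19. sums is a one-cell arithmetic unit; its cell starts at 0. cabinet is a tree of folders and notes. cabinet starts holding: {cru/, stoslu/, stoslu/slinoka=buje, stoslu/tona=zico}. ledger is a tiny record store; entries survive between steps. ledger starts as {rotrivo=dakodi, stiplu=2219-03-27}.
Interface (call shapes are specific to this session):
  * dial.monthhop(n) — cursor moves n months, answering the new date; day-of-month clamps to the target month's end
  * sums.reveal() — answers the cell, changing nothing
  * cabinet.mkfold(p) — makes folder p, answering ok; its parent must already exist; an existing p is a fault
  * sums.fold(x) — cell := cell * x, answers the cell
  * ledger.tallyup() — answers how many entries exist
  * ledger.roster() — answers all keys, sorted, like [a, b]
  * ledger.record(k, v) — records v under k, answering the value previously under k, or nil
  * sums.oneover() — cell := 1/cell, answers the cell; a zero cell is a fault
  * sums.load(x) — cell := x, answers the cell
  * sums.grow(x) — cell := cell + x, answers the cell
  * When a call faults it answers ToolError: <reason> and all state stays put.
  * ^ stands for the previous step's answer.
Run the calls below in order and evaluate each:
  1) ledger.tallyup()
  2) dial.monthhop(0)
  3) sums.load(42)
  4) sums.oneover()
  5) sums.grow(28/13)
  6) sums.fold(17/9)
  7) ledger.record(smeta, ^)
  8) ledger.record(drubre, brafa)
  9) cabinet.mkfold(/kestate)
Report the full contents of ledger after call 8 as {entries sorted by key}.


~$ ledger.tallyup
:: 2
~$ dial.monthhop n→0
:: 2245-03-19
~$ sums.load x→42
:: 42
~$ sums.oneover
:: 1/42
~$ sums.grow x→28/13
:: 1189/546
~$ sums.fold x→17/9
:: 20213/4914
~$ ledger.record k→smeta v→^
:: nil
~$ ledger.record k→drubre v→brafa
:: nil
~$ cabinet.mkfold p→/kestate
:: ok

Answer: {drubre=brafa, rotrivo=dakodi, smeta=20213/4914, stiplu=2219-03-27}


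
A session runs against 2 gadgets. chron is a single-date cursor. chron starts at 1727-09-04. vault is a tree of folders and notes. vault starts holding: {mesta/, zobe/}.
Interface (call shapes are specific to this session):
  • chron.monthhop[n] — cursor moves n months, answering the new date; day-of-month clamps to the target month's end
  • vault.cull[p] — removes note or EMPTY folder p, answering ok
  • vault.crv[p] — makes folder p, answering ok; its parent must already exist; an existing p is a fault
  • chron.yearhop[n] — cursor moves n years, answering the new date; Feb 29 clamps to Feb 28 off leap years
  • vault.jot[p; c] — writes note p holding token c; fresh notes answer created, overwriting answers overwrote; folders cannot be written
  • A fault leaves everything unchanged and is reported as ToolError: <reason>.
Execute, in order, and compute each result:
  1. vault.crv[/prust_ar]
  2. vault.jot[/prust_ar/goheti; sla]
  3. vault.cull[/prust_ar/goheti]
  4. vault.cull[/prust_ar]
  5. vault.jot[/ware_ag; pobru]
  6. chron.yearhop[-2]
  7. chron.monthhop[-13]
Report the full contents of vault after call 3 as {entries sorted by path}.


! crv(p='/prust_ar') == ok
! jot(p='/prust_ar/goheti', c='sla') == created
! cull(p='/prust_ar/goheti') == ok
! cull(p='/prust_ar') == ok
! jot(p='/ware_ag', c='pobru') == created
! yearhop(n='-2') == 1725-09-04
! monthhop(n='-13') == 1724-08-04

Answer: {mesta/, prust_ar/, zobe/}


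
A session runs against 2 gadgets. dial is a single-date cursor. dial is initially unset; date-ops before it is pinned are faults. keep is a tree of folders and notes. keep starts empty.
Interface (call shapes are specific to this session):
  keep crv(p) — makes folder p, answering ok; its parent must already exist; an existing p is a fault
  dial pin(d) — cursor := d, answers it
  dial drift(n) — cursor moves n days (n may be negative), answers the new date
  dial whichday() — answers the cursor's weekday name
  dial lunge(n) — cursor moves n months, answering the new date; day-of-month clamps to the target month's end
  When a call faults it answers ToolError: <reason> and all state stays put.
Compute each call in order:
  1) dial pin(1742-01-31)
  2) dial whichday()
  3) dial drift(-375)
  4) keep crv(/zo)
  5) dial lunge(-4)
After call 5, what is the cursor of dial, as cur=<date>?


Answer: cur=1740-09-21

Derivation:
→ dial pin(1742-01-31)
← 1742-01-31
→ dial whichday()
← Wednesday
→ dial drift(-375)
← 1741-01-21
→ keep crv(/zo)
← ok
→ dial lunge(-4)
← 1740-09-21


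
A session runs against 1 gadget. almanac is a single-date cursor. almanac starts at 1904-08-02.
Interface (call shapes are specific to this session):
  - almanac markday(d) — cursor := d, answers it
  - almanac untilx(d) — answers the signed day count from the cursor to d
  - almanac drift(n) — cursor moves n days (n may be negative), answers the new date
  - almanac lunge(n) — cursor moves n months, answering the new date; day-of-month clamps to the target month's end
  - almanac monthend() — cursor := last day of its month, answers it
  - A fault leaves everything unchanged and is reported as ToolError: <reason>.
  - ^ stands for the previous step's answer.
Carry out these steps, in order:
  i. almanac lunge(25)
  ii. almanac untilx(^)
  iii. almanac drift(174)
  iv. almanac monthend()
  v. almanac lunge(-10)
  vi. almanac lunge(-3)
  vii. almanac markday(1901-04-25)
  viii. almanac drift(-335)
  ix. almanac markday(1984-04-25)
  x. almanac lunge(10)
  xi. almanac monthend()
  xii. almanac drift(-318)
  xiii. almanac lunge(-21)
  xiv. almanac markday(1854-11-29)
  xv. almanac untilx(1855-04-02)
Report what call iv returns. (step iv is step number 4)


==> almanac lunge(n: 25)
<== 1906-09-02
==> almanac untilx(d: ^)
<== 0
==> almanac drift(n: 174)
<== 1907-02-23
==> almanac monthend()
<== 1907-02-28
==> almanac lunge(n: -10)
<== 1906-04-28
==> almanac lunge(n: -3)
<== 1906-01-28
==> almanac markday(d: 1901-04-25)
<== 1901-04-25
==> almanac drift(n: -335)
<== 1900-05-25
==> almanac markday(d: 1984-04-25)
<== 1984-04-25
==> almanac lunge(n: 10)
<== 1985-02-25
==> almanac monthend()
<== 1985-02-28
==> almanac drift(n: -318)
<== 1984-04-16
==> almanac lunge(n: -21)
<== 1982-07-16
==> almanac markday(d: 1854-11-29)
<== 1854-11-29
==> almanac untilx(d: 1855-04-02)
<== 124

Answer: 1907-02-28


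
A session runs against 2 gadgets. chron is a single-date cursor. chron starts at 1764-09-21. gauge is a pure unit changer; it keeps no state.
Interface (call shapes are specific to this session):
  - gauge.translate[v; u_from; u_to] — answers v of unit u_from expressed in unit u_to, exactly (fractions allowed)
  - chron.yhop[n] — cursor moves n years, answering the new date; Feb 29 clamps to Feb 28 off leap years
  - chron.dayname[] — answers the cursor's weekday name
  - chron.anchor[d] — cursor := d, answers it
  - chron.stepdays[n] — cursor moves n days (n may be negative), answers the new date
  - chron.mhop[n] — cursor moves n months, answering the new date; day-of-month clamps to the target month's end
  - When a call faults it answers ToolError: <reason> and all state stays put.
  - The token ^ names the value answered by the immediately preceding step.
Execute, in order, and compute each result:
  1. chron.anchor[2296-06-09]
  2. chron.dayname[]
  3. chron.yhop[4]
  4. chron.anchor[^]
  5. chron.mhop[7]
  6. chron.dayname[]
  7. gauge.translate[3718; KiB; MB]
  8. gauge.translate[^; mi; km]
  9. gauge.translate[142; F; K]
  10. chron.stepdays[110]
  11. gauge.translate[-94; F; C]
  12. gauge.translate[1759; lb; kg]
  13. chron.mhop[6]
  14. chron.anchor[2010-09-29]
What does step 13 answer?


~$ anchor d='2296-06-09'
= 2296-06-09
~$ dayname
= Tuesday
~$ yhop n='4'
= 2300-06-09
~$ anchor d='^'
= 2300-06-09
~$ mhop n='7'
= 2301-01-09
~$ dayname
= Wednesday
~$ translate v='3718' u_from='KiB' u_to='MB'
= 59488/15625
~$ translate v='^' u_from='mi' u_to='km'
= 1495885248/244140625
~$ translate v='142' u_from='F' u_to='K'
= 60167/180
~$ stepdays n='110'
= 2301-04-29
~$ translate v='-94' u_from='F' u_to='C'
= -70
~$ translate v='1759' u_from='lb' u_to='kg'
= 79786897883/100000000
~$ mhop n='6'
= 2301-10-29
~$ anchor d='2010-09-29'
= 2010-09-29

Answer: 2301-10-29


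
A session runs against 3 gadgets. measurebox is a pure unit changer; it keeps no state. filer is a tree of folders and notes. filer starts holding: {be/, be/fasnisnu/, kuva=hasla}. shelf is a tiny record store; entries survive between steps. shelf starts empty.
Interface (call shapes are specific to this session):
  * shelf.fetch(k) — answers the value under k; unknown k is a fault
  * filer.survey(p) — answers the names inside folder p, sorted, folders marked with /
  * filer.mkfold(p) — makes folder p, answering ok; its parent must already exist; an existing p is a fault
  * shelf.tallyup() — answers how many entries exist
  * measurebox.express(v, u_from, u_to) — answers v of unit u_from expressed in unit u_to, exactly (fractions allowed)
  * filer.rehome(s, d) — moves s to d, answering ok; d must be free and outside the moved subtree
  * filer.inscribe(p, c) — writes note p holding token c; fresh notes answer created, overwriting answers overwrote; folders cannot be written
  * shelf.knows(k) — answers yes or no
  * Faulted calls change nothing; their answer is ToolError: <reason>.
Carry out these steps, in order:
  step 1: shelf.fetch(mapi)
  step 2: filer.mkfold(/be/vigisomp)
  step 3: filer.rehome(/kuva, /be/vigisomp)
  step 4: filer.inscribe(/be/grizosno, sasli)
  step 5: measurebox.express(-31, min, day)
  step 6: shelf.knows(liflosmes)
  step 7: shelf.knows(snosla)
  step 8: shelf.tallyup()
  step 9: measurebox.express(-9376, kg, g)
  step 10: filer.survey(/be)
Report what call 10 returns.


Answer: [fasnisnu/, grizosno, vigisomp/]

Derivation:
I use fetch on mapi, which returns ToolError: no such key mapi.
Invoking mkfold on /be/vigisomp, — result: ok.
I invoke rehome on /kuva, /be/vigisomp, and see ToolError: exists.
I call inscribe on /be/grizosno, sasli, and observe created.
I call express on -31, min, day, — result: -31/1440.
I use knows on liflosmes, and observe no.
Now I run knows on snosla, giving no.
Using tallyup(), — result: 0.
I call express on -9376, kg, g, → -9376000.
Now I run survey on /be, — result: [fasnisnu/, grizosno, vigisomp/].


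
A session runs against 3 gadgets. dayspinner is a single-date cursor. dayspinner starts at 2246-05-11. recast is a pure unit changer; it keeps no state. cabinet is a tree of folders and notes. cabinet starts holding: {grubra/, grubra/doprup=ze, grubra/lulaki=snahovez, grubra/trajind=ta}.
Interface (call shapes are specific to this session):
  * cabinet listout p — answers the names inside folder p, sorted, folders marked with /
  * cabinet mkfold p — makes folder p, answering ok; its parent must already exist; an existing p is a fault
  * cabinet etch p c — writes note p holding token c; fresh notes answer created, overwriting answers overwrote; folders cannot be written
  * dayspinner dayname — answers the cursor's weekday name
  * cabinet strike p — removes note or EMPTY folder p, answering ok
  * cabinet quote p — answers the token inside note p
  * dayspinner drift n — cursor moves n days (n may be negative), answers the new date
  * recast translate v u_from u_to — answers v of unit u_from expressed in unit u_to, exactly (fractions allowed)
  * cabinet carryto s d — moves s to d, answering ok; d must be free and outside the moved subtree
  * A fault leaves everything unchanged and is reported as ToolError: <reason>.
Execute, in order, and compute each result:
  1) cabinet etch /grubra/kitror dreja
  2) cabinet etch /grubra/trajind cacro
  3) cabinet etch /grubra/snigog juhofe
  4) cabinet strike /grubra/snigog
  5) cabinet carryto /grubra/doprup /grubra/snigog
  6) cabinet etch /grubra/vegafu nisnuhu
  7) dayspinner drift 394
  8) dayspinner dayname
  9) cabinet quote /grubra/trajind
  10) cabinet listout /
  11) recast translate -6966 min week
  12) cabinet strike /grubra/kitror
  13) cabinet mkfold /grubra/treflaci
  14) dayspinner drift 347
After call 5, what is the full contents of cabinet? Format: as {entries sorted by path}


>> cabinet etch(p=/grubra/kitror, c=dreja)
<< created
>> cabinet etch(p=/grubra/trajind, c=cacro)
<< overwrote
>> cabinet etch(p=/grubra/snigog, c=juhofe)
<< created
>> cabinet strike(p=/grubra/snigog)
<< ok
>> cabinet carryto(s=/grubra/doprup, d=/grubra/snigog)
<< ok
>> cabinet etch(p=/grubra/vegafu, c=nisnuhu)
<< created
>> dayspinner drift(n=394)
<< 2247-06-09
>> dayspinner dayname()
<< Wednesday
>> cabinet quote(p=/grubra/trajind)
<< cacro
>> cabinet listout(p=/)
<< [grubra/]
>> recast translate(v=-6966, u_from=min, u_to=week)
<< -387/560
>> cabinet strike(p=/grubra/kitror)
<< ok
>> cabinet mkfold(p=/grubra/treflaci)
<< ok
>> dayspinner drift(n=347)
<< 2248-05-21

Answer: {grubra/, grubra/kitror=dreja, grubra/lulaki=snahovez, grubra/snigog=ze, grubra/trajind=cacro}


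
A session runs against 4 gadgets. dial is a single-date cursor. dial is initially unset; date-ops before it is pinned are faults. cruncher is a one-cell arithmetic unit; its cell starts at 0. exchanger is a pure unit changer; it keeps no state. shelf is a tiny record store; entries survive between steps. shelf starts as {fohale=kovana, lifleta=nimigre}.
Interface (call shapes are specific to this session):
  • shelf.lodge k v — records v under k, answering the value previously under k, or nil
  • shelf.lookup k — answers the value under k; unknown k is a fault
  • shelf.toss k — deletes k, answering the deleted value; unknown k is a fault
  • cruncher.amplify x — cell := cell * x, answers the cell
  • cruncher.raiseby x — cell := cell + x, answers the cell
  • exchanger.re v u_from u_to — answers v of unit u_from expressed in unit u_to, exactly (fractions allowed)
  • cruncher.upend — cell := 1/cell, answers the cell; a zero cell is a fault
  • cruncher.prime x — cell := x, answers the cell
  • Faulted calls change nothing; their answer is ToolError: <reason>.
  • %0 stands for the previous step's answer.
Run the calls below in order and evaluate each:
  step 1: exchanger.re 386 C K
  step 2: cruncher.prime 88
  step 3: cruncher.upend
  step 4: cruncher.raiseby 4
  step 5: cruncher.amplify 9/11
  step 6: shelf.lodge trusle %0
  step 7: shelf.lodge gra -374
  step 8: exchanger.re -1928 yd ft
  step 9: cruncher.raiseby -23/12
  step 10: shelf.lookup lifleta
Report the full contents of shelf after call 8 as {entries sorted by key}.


Answer: {fohale=kovana, gra=-374, lifleta=nimigre, trusle=3177/968}

Derivation:
Then exchanger.re with v→386, u_from→C, u_to→K, yielding 13183/20.
I run cruncher.prime with x→88, which returns 88.
I try cruncher.upend(), yielding 1/88.
Using cruncher.raiseby with x→4, — result: 353/88.
Next I call cruncher.amplify with x→9/11, yielding 3177/968.
I invoke shelf.lodge with k→trusle, v→%0, and observe nil.
I invoke shelf.lodge with k→gra, v→-374, yielding nil.
I run exchanger.re with v→-1928, u_from→yd, u_to→ft, → -5784.
Next I call cruncher.raiseby with x→-23/12, which returns 3965/2904.
Next I call shelf.lookup with k→lifleta, giving nimigre.


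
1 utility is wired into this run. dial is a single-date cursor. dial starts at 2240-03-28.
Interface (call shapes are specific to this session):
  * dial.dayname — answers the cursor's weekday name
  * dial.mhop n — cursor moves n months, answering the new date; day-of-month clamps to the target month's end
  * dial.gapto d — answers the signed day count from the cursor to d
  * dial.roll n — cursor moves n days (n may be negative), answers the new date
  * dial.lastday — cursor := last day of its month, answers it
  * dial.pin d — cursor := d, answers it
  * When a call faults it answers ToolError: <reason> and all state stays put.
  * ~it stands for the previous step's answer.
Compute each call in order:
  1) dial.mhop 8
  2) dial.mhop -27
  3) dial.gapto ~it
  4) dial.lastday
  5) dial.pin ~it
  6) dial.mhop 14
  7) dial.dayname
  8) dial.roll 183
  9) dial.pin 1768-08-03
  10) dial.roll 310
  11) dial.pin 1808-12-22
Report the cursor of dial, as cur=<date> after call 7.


Answer: cur=2239-10-31

Derivation:
Step: dial.mhop[n: 8]
Result: 2240-11-28
Step: dial.mhop[n: -27]
Result: 2238-08-28
Step: dial.gapto[d: ~it]
Result: 0
Step: dial.lastday[]
Result: 2238-08-31
Step: dial.pin[d: ~it]
Result: 2238-08-31
Step: dial.mhop[n: 14]
Result: 2239-10-31
Step: dial.dayname[]
Result: Thursday
Step: dial.roll[n: 183]
Result: 2240-05-01
Step: dial.pin[d: 1768-08-03]
Result: 1768-08-03
Step: dial.roll[n: 310]
Result: 1769-06-09
Step: dial.pin[d: 1808-12-22]
Result: 1808-12-22


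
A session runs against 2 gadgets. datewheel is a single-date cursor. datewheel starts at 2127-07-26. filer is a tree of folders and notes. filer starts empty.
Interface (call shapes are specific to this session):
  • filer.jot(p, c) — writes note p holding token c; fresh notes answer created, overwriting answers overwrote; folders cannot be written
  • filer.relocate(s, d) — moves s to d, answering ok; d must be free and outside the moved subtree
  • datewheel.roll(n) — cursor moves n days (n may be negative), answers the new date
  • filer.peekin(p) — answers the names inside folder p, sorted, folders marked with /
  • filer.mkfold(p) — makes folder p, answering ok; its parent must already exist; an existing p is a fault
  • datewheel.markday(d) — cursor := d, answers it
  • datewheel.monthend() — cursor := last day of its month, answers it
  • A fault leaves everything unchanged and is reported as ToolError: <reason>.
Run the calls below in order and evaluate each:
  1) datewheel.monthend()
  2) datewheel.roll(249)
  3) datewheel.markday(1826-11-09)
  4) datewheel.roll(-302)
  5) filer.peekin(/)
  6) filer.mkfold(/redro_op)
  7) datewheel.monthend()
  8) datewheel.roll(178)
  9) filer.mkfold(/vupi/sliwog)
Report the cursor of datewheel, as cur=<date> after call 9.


>> monthend()
<< 2127-07-31
>> roll(249)
<< 2128-04-05
>> markday(1826-11-09)
<< 1826-11-09
>> roll(-302)
<< 1826-01-11
>> peekin(/)
<< []
>> mkfold(/redro_op)
<< ok
>> monthend()
<< 1826-01-31
>> roll(178)
<< 1826-07-28
>> mkfold(/vupi/sliwog)
<< ToolError: no parent

Answer: cur=1826-07-28


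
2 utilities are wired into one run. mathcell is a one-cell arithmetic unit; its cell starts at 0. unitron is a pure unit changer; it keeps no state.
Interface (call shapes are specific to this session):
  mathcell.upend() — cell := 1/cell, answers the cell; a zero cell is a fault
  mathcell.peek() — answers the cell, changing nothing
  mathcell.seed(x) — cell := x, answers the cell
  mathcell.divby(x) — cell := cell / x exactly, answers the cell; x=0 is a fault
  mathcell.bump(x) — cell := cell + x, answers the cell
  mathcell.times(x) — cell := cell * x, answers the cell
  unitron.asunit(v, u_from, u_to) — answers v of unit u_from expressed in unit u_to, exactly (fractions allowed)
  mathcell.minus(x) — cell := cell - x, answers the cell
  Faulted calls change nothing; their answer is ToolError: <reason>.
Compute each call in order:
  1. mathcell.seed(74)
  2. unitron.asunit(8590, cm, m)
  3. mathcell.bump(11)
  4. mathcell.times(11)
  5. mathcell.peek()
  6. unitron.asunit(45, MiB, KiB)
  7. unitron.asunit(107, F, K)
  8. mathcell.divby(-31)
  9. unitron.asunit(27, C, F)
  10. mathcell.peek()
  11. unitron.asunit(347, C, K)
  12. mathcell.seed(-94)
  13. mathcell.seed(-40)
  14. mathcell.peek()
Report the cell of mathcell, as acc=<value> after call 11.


Next I call mathcell.seed with x='74', and observe 74.
I try unitron.asunit with v='8590', u_from='cm', u_to='m', which returns 859/10.
I call mathcell.bump with x='11', which returns 85.
I call mathcell.times with x='11', — result: 935.
I call mathcell.peek(), and observe 935.
I try unitron.asunit with v='45', u_from='MiB', u_to='KiB', giving 46080.
I run unitron.asunit with v='107', u_from='F', u_to='K', and get 18889/60.
I invoke mathcell.divby with x='-31', yielding -935/31.
Using unitron.asunit with v='27', u_from='C', u_to='F', which returns 403/5.
Next I call mathcell.peek, yielding -935/31.
I use unitron.asunit with v='347', u_from='C', u_to='K', and get 12403/20.
I use mathcell.seed with x='-94', yielding -94.
I try mathcell.seed with x='-40', — result: -40.
Next I call mathcell.peek(), and observe -40.

Answer: acc=-935/31


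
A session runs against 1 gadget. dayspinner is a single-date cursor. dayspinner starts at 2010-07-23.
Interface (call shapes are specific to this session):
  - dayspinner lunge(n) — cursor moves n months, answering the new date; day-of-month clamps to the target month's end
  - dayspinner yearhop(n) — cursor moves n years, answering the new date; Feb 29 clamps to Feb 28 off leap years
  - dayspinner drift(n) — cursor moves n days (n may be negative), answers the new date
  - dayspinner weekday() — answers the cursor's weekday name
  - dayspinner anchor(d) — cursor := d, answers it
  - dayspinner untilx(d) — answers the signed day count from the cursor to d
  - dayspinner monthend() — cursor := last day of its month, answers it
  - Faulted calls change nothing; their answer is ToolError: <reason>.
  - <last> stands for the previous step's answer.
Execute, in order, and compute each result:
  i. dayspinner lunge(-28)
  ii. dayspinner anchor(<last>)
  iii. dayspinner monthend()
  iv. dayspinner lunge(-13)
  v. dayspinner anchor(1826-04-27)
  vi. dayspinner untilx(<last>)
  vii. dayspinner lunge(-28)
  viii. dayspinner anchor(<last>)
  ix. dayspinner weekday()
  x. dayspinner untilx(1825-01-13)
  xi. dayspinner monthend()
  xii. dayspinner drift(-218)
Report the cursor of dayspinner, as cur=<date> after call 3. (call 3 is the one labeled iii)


Answer: cur=2008-03-31

Derivation:
[in] dayspinner lunge n→-28
:: 2008-03-23
[in] dayspinner anchor d→<last>
:: 2008-03-23
[in] dayspinner monthend
:: 2008-03-31
[in] dayspinner lunge n→-13
:: 2007-02-28
[in] dayspinner anchor d→1826-04-27
:: 1826-04-27
[in] dayspinner untilx d→<last>
:: 0
[in] dayspinner lunge n→-28
:: 1823-12-27
[in] dayspinner anchor d→<last>
:: 1823-12-27
[in] dayspinner weekday
:: Saturday
[in] dayspinner untilx d→1825-01-13
:: 383
[in] dayspinner monthend
:: 1823-12-31
[in] dayspinner drift n→-218
:: 1823-05-27


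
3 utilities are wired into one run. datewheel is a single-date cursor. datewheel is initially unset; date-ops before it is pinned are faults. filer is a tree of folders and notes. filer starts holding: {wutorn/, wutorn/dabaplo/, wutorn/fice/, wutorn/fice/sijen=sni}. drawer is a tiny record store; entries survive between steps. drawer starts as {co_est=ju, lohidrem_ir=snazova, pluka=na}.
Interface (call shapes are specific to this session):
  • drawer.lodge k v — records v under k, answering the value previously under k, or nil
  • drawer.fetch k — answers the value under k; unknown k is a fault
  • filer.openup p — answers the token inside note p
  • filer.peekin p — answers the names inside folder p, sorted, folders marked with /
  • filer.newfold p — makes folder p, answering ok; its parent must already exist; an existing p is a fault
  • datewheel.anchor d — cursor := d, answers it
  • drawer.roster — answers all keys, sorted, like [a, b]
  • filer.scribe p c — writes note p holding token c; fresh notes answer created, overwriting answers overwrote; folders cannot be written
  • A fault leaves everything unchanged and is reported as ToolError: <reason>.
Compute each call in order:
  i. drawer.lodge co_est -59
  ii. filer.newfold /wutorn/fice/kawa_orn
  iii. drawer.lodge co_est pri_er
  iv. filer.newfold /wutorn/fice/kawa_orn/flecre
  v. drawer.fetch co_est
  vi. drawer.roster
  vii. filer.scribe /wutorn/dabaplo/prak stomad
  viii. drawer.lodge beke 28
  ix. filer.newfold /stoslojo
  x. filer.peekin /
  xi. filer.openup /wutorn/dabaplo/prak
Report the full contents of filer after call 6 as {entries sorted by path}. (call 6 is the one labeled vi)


% 1. drawer.lodge(k='co_est', v='-59') -> ju
% 2. filer.newfold(p='/wutorn/fice/kawa_orn') -> ok
% 3. drawer.lodge(k='co_est', v='pri_er') -> -59
% 4. filer.newfold(p='/wutorn/fice/kawa_orn/flecre') -> ok
% 5. drawer.fetch(k='co_est') -> pri_er
% 6. drawer.roster() -> [co_est, lohidrem_ir, pluka]
% 7. filer.scribe(p='/wutorn/dabaplo/prak', c='stomad') -> created
% 8. drawer.lodge(k='beke', v='28') -> nil
% 9. filer.newfold(p='/stoslojo') -> ok
% 10. filer.peekin(p='/') -> [stoslojo/, wutorn/]
% 11. filer.openup(p='/wutorn/dabaplo/prak') -> stomad

Answer: {wutorn/, wutorn/dabaplo/, wutorn/fice/, wutorn/fice/kawa_orn/, wutorn/fice/kawa_orn/flecre/, wutorn/fice/sijen=sni}


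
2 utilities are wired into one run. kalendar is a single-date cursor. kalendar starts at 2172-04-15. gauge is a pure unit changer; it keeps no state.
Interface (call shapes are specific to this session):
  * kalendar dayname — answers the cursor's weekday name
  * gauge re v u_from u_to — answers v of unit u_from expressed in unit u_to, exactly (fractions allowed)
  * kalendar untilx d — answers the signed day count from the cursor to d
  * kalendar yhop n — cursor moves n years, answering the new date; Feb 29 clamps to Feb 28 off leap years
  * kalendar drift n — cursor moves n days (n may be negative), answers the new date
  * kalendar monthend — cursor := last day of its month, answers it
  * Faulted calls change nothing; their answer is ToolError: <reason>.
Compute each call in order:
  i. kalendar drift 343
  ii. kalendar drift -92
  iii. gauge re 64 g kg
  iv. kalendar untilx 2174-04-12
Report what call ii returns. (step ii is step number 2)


·→ kalendar drift(n: 343)
·← 2173-03-24
·→ kalendar drift(n: -92)
·← 2172-12-22
·→ gauge re(v: 64, u_from: g, u_to: kg)
·← 8/125
·→ kalendar untilx(d: 2174-04-12)
·← 476

Answer: 2172-12-22


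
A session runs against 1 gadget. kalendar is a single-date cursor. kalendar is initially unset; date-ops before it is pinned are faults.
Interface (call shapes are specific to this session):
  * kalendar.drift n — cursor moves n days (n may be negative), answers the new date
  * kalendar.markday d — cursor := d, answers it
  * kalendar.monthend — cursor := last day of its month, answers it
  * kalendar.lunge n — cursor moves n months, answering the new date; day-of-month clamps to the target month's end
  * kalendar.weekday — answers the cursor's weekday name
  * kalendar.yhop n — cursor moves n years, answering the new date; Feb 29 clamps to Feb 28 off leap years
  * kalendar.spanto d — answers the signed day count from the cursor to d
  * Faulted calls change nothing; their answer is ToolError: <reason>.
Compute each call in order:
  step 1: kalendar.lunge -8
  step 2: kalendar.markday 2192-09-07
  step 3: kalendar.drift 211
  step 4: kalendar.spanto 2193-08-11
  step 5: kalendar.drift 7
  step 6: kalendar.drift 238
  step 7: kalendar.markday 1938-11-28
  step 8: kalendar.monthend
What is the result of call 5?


Answer: 2193-04-13

Derivation:
Step: kalendar.lunge[n→-8]
Result: ToolError: no date set
Step: kalendar.markday[d→2192-09-07]
Result: 2192-09-07
Step: kalendar.drift[n→211]
Result: 2193-04-06
Step: kalendar.spanto[d→2193-08-11]
Result: 127
Step: kalendar.drift[n→7]
Result: 2193-04-13
Step: kalendar.drift[n→238]
Result: 2193-12-07
Step: kalendar.markday[d→1938-11-28]
Result: 1938-11-28
Step: kalendar.monthend[]
Result: 1938-11-30


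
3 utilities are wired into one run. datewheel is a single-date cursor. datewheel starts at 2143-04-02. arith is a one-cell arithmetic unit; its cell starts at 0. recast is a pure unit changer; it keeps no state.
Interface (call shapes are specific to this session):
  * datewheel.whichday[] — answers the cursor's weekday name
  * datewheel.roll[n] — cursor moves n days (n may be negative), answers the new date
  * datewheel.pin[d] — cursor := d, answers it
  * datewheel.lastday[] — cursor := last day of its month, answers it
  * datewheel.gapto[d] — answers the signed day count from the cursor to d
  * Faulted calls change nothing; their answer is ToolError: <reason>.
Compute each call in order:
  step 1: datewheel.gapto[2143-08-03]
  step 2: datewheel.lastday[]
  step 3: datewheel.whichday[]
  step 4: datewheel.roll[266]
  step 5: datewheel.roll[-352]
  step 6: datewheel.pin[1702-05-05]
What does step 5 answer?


$ datewheel.gapto d='2143-08-03'
[out] 123
$ datewheel.lastday
[out] 2143-04-30
$ datewheel.whichday
[out] Tuesday
$ datewheel.roll n='266'
[out] 2144-01-21
$ datewheel.roll n='-352'
[out] 2143-02-03
$ datewheel.pin d='1702-05-05'
[out] 1702-05-05

Answer: 2143-02-03


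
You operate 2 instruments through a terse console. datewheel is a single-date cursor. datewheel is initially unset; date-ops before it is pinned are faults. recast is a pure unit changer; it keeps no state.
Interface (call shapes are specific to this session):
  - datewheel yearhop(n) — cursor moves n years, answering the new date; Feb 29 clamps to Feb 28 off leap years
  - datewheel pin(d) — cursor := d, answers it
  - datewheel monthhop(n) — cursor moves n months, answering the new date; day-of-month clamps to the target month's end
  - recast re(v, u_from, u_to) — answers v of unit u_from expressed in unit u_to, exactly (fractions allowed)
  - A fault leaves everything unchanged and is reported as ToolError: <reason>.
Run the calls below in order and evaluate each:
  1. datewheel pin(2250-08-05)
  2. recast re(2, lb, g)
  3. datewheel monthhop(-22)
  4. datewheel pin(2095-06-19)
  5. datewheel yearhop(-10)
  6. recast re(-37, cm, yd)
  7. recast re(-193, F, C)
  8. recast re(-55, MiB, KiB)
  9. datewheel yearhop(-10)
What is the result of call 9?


Answer: 2075-06-19

Derivation:
-> datewheel pin(2250-08-05)
<- 2250-08-05
-> recast re(2, lb, g)
<- 45359237/50000
-> datewheel monthhop(-22)
<- 2248-10-05
-> datewheel pin(2095-06-19)
<- 2095-06-19
-> datewheel yearhop(-10)
<- 2085-06-19
-> recast re(-37, cm, yd)
<- -925/2286
-> recast re(-193, F, C)
<- -125
-> recast re(-55, MiB, KiB)
<- -56320
-> datewheel yearhop(-10)
<- 2075-06-19


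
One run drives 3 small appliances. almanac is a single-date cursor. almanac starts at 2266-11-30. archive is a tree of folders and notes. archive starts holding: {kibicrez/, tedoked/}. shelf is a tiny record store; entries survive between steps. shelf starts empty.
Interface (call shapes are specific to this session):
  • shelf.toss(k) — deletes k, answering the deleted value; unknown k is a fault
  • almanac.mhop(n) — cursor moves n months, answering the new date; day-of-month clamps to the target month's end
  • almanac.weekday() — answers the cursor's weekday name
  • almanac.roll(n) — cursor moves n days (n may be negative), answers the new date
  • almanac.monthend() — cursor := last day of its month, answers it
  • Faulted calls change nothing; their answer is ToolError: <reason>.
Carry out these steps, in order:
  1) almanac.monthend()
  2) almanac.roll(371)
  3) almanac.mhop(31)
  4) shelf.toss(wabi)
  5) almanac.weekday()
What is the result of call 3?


Answer: 2270-07-06

Derivation:
I try almanac.monthend, giving 2266-11-30.
Next I call almanac.roll using 371, and get 2267-12-06.
Using almanac.mhop using 31, which returns 2270-07-06.
I call shelf.toss using wabi, and get ToolError: no such key wabi.
I try almanac.weekday, which returns Wednesday.


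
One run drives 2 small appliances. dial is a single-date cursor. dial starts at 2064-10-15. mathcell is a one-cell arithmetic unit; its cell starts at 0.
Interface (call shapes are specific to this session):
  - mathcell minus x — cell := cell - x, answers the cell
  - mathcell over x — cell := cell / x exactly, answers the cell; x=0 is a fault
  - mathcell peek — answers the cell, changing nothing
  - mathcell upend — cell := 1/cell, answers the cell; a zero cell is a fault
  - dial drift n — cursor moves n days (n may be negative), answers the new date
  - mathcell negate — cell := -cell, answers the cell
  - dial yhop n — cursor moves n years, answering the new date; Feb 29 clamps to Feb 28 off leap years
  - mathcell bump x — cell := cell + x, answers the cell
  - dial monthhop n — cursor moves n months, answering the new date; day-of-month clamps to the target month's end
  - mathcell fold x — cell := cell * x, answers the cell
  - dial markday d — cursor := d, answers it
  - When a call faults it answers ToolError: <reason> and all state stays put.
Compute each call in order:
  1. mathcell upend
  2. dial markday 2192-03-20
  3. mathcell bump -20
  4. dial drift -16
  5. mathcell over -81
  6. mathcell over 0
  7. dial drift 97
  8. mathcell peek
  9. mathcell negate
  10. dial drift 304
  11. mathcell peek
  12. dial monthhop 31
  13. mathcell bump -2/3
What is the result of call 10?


→ mathcell upend()
← ToolError: reciprocal of zero
→ dial markday(2192-03-20)
← 2192-03-20
→ mathcell bump(-20)
← -20
→ dial drift(-16)
← 2192-03-04
→ mathcell over(-81)
← 20/81
→ mathcell over(0)
← ToolError: division by zero
→ dial drift(97)
← 2192-06-09
→ mathcell peek()
← 20/81
→ mathcell negate()
← -20/81
→ dial drift(304)
← 2193-04-09
→ mathcell peek()
← -20/81
→ dial monthhop(31)
← 2195-11-09
→ mathcell bump(-2/3)
← -74/81

Answer: 2193-04-09


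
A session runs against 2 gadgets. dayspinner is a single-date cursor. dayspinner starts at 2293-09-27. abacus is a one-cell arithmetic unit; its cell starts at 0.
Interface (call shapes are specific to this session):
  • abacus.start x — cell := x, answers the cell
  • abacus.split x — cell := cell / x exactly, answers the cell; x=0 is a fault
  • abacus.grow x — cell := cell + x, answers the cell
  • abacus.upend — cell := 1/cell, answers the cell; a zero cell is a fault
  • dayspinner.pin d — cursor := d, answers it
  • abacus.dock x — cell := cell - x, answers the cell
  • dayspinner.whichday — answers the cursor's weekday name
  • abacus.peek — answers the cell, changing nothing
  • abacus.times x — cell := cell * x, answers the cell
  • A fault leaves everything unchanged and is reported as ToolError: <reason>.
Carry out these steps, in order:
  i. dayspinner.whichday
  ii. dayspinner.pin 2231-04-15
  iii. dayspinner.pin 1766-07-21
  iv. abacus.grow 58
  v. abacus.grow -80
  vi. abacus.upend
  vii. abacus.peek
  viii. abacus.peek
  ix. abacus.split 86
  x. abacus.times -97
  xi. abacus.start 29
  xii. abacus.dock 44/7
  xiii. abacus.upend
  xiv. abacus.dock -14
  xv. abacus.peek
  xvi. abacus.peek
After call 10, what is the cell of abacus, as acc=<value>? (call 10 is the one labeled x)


Answer: acc=97/1892

Derivation:
·→ dayspinner.whichday()
·← Wednesday
·→ dayspinner.pin(2231-04-15)
·← 2231-04-15
·→ dayspinner.pin(1766-07-21)
·← 1766-07-21
·→ abacus.grow(58)
·← 58
·→ abacus.grow(-80)
·← -22
·→ abacus.upend()
·← -1/22
·→ abacus.peek()
·← -1/22
·→ abacus.peek()
·← -1/22
·→ abacus.split(86)
·← -1/1892
·→ abacus.times(-97)
·← 97/1892
·→ abacus.start(29)
·← 29
·→ abacus.dock(44/7)
·← 159/7
·→ abacus.upend()
·← 7/159
·→ abacus.dock(-14)
·← 2233/159
·→ abacus.peek()
·← 2233/159
·→ abacus.peek()
·← 2233/159


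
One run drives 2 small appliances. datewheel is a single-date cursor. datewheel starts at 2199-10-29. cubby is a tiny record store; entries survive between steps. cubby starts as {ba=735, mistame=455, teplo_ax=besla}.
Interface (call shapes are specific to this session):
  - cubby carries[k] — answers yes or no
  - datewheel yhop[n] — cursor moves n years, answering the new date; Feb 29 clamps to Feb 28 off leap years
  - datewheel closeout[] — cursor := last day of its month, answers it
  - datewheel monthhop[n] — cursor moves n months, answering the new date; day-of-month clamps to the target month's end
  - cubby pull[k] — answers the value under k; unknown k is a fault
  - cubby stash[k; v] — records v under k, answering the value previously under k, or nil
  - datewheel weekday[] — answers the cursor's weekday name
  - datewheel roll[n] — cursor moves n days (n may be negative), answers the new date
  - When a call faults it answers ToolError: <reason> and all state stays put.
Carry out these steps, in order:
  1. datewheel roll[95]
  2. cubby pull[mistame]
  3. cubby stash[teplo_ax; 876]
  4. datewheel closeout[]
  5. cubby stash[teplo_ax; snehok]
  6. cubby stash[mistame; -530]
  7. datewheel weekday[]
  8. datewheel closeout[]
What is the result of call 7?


% datewheel roll 95
:: 2200-02-01
% cubby pull mistame
:: 455
% cubby stash teplo_ax 876
:: besla
% datewheel closeout
:: 2200-02-28
% cubby stash teplo_ax snehok
:: 876
% cubby stash mistame -530
:: 455
% datewheel weekday
:: Friday
% datewheel closeout
:: 2200-02-28

Answer: Friday


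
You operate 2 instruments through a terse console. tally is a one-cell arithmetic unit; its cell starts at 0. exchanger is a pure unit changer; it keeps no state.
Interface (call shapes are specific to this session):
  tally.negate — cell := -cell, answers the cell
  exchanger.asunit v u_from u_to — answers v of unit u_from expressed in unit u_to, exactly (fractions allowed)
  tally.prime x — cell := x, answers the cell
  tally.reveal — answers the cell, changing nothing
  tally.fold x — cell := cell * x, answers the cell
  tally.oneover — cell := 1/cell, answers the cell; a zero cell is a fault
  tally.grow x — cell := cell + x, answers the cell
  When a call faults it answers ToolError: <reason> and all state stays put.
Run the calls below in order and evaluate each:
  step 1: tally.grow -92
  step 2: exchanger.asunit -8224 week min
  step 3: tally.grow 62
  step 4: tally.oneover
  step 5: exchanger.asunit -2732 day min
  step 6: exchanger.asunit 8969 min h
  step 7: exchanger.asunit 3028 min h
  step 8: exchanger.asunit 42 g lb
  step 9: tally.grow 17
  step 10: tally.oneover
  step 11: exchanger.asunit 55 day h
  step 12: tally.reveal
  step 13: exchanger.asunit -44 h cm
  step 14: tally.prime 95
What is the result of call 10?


~$ tally.grow x=-92
  -92
~$ exchanger.asunit v=-8224 u_from=week u_to=min
  -82897920
~$ tally.grow x=62
  -30
~$ tally.oneover
  -1/30
~$ exchanger.asunit v=-2732 u_from=day u_to=min
  -3934080
~$ exchanger.asunit v=8969 u_from=min u_to=h
  8969/60
~$ exchanger.asunit v=3028 u_from=min u_to=h
  757/15
~$ exchanger.asunit v=42 u_from=g u_to=lb
  600000/6479891
~$ tally.grow x=17
  509/30
~$ tally.oneover
  30/509
~$ exchanger.asunit v=55 u_from=day u_to=h
  1320
~$ tally.reveal
  30/509
~$ exchanger.asunit v=-44 u_from=h u_to=cm
  ToolError: incompatible units
~$ tally.prime x=95
  95

Answer: 30/509
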